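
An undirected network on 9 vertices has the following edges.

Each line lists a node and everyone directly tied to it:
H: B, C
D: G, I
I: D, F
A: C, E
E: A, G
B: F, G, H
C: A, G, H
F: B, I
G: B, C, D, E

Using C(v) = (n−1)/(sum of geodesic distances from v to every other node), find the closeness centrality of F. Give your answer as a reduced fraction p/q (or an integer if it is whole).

Distances from F: A:4, B:1, C:3, D:2, E:3, G:2, H:2, I:1. Sum = 18.
n = 9, so closeness = 8/18 = 4/9.

4/9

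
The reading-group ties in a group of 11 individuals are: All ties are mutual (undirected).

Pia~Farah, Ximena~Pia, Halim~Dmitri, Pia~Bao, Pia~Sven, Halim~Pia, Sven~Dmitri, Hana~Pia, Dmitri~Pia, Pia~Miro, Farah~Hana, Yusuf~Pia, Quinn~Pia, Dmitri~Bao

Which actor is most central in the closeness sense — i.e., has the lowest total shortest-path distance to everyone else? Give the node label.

Farness (sum of distances to all others) for each node — Bao:18, Dmitri:16, Farah:18, Halim:18, Hana:18, Miro:19, Pia:10, Quinn:19, Sven:18, Ximena:19, Yusuf:19.
The smallest farness is 10, for Pia, so Pia has the highest closeness.

Pia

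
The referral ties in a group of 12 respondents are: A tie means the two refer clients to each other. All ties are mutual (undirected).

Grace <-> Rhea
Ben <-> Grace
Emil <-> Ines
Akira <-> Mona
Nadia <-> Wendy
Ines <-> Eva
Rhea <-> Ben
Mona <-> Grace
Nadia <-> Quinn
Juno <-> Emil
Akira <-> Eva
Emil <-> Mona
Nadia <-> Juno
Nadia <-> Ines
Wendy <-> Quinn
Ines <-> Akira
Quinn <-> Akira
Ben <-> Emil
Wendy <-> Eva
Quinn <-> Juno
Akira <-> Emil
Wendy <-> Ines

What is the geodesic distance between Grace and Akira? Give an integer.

2

One shortest route is Grace – Mona – Akira, which uses 2 edges, and Grace and Akira are not directly tied, so nothing shorter exists. So d(Grace,Akira) = 2.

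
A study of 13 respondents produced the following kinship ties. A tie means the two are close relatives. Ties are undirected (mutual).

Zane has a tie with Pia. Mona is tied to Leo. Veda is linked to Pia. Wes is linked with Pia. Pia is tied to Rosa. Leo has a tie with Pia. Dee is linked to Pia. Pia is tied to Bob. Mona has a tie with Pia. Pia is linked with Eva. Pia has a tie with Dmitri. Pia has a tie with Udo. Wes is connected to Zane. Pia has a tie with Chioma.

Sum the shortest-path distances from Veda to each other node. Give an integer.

23

Distances from Veda: Bob:2, Chioma:2, Dee:2, Dmitri:2, Eva:2, Leo:2, Mona:2, Pia:1, Rosa:2, Udo:2, Wes:2, Zane:2.
Sum = 2 + 2 + 2 + 2 + 2 + 2 + 2 + 1 + 2 + 2 + 2 + 2 = 23.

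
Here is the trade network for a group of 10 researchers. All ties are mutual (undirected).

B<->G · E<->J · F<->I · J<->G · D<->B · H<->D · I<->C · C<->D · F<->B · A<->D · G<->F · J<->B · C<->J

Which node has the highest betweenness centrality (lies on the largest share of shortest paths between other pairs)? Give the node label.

D

Unnormalized betweenness of each node: A:0, B:10, C:8, D:31/2, E:0, F:2, G:1, H:0, I:1, J:19/2.
D has the largest value, 31/2, making it the main broker — the node through which the most shortest paths run.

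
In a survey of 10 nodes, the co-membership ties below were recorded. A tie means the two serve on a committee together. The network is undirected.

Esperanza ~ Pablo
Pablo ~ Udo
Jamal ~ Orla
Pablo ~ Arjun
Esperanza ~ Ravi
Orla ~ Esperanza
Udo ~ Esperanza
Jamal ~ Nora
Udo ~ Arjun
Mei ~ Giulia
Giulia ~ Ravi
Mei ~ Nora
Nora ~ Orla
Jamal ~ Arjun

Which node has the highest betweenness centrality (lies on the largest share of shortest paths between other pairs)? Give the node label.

Esperanza

Unnormalized betweenness of each node: Arjun:11/3, Esperanza:13, Giulia:8/3, Jamal:5, Mei:10/3, Nora:20/3, Orla:17/3, Pablo:4/3, Ravi:16/3, Udo:4/3.
Esperanza has the largest value, 13, making it the main broker — the node through which the most shortest paths run.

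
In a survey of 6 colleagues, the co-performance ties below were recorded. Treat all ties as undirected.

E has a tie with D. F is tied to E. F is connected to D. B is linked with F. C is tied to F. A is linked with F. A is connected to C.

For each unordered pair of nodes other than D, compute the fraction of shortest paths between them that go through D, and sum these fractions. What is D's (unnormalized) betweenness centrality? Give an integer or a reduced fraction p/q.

0

No shortest path between any pair of other nodes passes through D.
Summing the contributions gives betweenness(D) = 0.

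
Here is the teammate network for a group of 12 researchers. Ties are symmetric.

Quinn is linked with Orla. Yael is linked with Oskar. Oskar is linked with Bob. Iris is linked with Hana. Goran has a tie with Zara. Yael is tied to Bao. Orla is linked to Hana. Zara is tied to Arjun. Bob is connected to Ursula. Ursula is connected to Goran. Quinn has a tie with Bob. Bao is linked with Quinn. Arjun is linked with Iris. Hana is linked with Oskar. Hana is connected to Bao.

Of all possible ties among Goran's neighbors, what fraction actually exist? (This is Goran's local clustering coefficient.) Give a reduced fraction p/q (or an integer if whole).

0

Goran's neighbors: Ursula and Zara (k = 2).
Possible neighbor pairs: C(2,2) = 1. Edges among them: none → e = 0.
Clustering(Goran) = 0/1.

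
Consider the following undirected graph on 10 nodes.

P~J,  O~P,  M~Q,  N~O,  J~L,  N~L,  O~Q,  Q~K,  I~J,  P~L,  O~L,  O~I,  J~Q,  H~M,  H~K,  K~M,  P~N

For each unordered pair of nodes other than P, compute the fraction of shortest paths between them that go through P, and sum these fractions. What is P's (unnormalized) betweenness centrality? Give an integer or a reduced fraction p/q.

3/4

Pairs whose geodesics pass through P — J–O: 1/4; J–N: 1/2.
All other pairs contribute 0.
Summing the contributions gives betweenness(P) = 3/4.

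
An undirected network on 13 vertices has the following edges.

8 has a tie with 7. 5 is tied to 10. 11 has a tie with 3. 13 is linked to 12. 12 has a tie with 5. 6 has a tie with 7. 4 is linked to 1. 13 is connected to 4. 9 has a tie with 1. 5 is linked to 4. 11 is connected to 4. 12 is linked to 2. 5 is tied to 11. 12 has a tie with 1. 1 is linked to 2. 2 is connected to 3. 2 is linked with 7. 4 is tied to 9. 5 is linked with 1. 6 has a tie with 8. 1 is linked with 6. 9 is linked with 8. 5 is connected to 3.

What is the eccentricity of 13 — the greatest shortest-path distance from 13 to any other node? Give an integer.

3

Distances from 13: 1:2, 2:2, 3:3, 4:1, 5:2, 6:3, 7:3, 8:3, 9:2, 10:3, 11:2, 12:1.
The largest is 3 (to 3, 7, 10, 6, and 8), so the eccentricity of 13 is 3.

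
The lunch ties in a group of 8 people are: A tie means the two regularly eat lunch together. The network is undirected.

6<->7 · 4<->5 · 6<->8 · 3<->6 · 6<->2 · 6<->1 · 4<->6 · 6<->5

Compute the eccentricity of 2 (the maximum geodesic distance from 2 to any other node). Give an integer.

Distances from 2: 1:2, 3:2, 4:2, 5:2, 6:1, 7:2, 8:2.
The largest is 2 (to 3, 5, 7, 4, 8, and 1), so the eccentricity of 2 is 2.

2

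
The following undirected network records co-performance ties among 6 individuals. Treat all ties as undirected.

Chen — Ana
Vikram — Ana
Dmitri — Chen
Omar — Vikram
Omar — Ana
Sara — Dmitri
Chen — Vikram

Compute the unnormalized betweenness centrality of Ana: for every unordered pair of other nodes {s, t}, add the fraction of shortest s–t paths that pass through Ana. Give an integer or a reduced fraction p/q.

3/2

Pairs whose geodesics pass through Ana — Omar–Sara: 1/2; Omar–Chen: 1/2; Omar–Dmitri: 1/2.
All other pairs contribute 0.
Summing the contributions gives betweenness(Ana) = 3/2.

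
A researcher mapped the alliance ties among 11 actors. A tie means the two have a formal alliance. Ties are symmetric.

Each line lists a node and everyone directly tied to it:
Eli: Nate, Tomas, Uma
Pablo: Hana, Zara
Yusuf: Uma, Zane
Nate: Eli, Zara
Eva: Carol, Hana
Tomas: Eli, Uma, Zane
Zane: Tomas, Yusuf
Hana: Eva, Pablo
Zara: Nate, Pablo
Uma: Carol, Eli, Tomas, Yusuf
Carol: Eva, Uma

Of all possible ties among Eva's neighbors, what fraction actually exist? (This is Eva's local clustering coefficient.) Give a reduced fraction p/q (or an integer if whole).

0

Eva's neighbors: Carol and Hana (k = 2).
Possible neighbor pairs: C(2,2) = 1. Edges among them: none → e = 0.
Clustering(Eva) = 0/1.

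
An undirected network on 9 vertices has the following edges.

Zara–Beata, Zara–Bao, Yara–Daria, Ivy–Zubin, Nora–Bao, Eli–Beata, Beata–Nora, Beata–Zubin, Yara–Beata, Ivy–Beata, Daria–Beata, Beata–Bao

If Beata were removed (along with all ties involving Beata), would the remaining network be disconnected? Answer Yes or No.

Removing Beata leaves {Eli} with no path to {Daria and Yara}, so the network splits into 4 components. Beata is a cut vertex.

Yes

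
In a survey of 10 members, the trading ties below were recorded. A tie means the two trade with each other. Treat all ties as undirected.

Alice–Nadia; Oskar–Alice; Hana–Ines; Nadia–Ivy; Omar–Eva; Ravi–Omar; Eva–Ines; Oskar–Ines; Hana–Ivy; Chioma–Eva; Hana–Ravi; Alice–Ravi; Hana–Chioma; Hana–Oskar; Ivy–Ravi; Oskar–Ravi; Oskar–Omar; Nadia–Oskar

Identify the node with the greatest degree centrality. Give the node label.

Degrees — Alice:3, Chioma:2, Eva:3, Hana:5, Ines:3, Ivy:3, Nadia:3, Omar:3, Oskar:6, Ravi:5.
The maximum is 6, attained only by Oskar.

Oskar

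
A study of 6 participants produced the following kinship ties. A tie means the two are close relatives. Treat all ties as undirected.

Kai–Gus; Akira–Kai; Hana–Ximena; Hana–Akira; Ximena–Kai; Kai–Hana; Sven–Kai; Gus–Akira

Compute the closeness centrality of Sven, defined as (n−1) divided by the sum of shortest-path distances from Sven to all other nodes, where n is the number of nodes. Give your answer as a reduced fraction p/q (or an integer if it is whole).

Distances from Sven: Akira:2, Gus:2, Hana:2, Kai:1, Ximena:2. Sum = 9.
n = 6, so closeness = 5/9.

5/9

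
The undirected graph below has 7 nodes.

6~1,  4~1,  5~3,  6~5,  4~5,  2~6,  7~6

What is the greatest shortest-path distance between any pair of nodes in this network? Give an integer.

Eccentricity of each node (its greatest distance to any other): 1:3, 2:3, 3:3, 4:3, 5:2, 6:2, 7:3.
The maximum eccentricity is 3, realized for instance by the pair 7–4 via 7 – 6 – 5 – 4. So the diameter is 3.

3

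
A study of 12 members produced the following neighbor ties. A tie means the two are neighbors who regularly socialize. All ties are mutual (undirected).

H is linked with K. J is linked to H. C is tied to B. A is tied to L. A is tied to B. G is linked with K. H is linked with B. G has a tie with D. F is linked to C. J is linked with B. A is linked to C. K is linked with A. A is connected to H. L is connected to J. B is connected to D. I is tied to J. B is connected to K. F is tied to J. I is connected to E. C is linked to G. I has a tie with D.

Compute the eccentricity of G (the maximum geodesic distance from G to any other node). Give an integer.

Distances from G: A:2, B:2, C:1, D:1, E:3, F:2, H:2, I:2, J:3, K:1, L:3.
The largest is 3 (to J, L, and E), so the eccentricity of G is 3.

3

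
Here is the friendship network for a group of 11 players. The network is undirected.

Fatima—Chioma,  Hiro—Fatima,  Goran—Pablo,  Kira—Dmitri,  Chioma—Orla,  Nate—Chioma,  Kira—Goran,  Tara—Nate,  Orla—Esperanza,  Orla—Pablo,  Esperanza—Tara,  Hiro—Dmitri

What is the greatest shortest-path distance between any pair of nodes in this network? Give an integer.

Eccentricity of each node (its greatest distance to any other): Chioma:4, Dmitri:5, Esperanza:5, Fatima:4, Goran:4, Hiro:4, Kira:5, Nate:5, Orla:4, Pablo:4, Tara:5.
The maximum eccentricity is 5, realized for instance by the pair Esperanza–Dmitri via Esperanza – Orla – Pablo – Goran – Kira – Dmitri. So the diameter is 5.

5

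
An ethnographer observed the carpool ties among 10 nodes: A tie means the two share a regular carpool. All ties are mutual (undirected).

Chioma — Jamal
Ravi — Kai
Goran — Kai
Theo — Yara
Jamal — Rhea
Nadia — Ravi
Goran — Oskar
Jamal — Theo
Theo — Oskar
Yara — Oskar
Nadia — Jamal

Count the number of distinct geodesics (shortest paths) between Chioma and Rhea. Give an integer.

The shortest distance is 2, and the only length-2 path is Chioma–Jamal–Rhea. So there is exactly 1 shortest path.

1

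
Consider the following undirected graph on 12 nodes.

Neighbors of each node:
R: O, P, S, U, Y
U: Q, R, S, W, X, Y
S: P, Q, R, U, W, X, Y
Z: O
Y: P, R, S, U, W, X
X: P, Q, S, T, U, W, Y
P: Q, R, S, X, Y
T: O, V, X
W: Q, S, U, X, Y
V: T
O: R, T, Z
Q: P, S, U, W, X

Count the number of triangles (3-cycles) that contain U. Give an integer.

U's neighbors: Q, R, S, W, X, and Y.
Neighbor pairs that are themselves tied: U–Q–S; U–Q–W; U–Q–X; U–R–S; U–R–Y; U–S–W; U–S–X; U–S–Y; U–W–X; U–W–Y; U–X–Y. Each forms one triangle with U, for 11 in total.

11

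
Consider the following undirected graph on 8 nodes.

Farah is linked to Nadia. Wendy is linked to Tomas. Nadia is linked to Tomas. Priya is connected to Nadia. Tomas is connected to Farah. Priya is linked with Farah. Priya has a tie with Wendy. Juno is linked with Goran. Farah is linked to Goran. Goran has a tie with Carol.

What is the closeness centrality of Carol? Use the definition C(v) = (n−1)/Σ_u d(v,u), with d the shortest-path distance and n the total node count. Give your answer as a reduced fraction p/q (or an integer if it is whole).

7/18

Distances from Carol: Farah:2, Goran:1, Juno:2, Nadia:3, Priya:3, Tomas:3, Wendy:4. Sum = 18.
n = 8, so closeness = 7/18.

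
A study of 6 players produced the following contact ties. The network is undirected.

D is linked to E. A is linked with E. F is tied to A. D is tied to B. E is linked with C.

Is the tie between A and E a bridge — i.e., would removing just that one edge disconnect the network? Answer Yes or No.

Yes

Without the A–E edge there is no alternate route between A and E, so the network disconnects. It is a bridge.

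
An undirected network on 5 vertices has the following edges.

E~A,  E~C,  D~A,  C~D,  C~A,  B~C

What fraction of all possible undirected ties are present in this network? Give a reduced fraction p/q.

There are 6 edges and 5 nodes, so the maximum possible is C(5,2) = 10.
Density = 6/10 = 3/5.

3/5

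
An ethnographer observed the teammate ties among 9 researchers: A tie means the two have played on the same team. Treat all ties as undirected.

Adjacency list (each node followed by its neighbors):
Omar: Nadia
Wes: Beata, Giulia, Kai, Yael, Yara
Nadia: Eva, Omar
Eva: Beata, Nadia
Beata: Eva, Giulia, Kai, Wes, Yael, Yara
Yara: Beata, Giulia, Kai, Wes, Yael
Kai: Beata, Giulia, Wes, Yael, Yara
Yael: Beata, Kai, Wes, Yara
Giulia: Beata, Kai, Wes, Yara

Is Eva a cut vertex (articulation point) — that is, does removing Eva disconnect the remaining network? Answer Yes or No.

Removing Eva leaves {Nadia and Omar} with no path to {Beata, Giulia, Kai, Wes, Yael, and Yara}, so the network splits into 2 components. Eva is a cut vertex.

Yes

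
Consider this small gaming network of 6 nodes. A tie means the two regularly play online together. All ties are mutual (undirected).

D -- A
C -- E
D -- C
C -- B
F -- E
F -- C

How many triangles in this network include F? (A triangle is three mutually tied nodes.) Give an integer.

F's neighbors: C and E.
Neighbor pairs that are themselves tied: F–C–E. Each forms one triangle with F, for 1 in total.

1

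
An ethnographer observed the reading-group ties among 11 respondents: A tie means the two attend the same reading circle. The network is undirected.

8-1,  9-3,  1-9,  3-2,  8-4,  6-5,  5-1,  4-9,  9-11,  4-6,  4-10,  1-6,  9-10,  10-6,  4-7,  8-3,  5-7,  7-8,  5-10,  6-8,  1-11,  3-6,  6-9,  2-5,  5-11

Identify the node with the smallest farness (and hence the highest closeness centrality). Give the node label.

6

Farness (sum of distances to all others) for each node — 1:15, 2:19, 3:16, 4:16, 5:14, 6:13, 7:17, 8:15, 9:14, 10:16, 11:17.
The smallest farness is 13, for 6, so 6 has the highest closeness.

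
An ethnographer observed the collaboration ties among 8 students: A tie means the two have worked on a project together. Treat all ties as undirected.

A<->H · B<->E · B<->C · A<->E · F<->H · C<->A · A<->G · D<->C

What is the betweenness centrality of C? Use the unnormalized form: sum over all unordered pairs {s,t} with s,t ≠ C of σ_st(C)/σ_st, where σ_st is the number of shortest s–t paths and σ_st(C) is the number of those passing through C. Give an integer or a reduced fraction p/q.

Pairs whose geodesics pass through C — F–B: 1/2; F–D: 1; G–B: 1/2; G–D: 1; E–D: 2/2; A–B: 1/2; A–D: 1; H–B: 1/2; H–D: 1; B–D: 1.
All other pairs contribute 0.
Summing the contributions gives betweenness(C) = 8.

8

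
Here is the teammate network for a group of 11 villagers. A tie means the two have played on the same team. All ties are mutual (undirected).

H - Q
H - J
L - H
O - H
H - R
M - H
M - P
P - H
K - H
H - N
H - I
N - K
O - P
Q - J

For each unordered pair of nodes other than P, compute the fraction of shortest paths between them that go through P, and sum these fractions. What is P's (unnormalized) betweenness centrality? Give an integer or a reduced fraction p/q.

Pairs whose geodesics pass through P — M–O: 1/2.
All other pairs contribute 0.
Summing the contributions gives betweenness(P) = 1/2.

1/2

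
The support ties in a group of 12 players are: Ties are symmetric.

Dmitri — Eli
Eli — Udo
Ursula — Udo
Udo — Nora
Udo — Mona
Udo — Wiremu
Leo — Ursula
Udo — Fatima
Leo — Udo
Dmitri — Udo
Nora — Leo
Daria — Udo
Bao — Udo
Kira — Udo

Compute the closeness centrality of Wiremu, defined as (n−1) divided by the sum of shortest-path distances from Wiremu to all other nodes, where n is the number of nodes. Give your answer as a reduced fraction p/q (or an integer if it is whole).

Distances from Wiremu: Bao:2, Daria:2, Dmitri:2, Eli:2, Fatima:2, Kira:2, Leo:2, Mona:2, Nora:2, Udo:1, Ursula:2. Sum = 21.
n = 12, so closeness = 11/21.

11/21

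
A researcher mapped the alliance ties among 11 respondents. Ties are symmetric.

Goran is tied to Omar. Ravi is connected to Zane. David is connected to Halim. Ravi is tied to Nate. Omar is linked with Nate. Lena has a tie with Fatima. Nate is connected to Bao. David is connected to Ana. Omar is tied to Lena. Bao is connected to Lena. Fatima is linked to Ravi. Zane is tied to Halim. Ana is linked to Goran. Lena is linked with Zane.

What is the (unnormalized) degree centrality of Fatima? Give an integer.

2

Fatima is directly tied to Lena and Ravi. That is 2 neighbors, so the degree of Fatima is 2.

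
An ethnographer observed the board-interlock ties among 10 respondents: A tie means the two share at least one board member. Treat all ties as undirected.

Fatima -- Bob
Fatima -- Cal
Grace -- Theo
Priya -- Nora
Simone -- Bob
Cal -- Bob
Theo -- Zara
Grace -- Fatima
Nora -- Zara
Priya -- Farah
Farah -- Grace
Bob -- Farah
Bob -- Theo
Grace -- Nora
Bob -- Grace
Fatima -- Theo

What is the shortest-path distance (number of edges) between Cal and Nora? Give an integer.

3

One shortest route is Cal – Bob – Grace – Nora, which uses 3 edges, and at distance 2 from Cal we only reach {Farah, Grace, Simone, Theo}, which does not include Nora. So d(Cal,Nora) = 3.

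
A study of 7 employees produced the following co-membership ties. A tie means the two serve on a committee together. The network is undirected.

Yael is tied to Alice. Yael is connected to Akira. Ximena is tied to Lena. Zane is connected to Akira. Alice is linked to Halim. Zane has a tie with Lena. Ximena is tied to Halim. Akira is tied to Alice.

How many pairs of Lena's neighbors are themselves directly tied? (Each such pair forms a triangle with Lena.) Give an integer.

0

Lena's neighbors are Ximena and Zane, but none of them are tied to each other, so no triangle contains Lena.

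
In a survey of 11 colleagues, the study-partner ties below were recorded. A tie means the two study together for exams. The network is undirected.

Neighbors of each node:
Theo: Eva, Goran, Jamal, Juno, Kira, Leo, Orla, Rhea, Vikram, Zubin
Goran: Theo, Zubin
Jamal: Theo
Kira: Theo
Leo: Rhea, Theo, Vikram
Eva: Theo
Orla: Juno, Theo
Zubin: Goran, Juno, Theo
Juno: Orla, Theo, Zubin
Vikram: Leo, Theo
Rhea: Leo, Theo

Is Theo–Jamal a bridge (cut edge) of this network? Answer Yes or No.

Yes

Without the Theo–Jamal edge there is no alternate route between Theo and Jamal, so the network disconnects. It is a bridge.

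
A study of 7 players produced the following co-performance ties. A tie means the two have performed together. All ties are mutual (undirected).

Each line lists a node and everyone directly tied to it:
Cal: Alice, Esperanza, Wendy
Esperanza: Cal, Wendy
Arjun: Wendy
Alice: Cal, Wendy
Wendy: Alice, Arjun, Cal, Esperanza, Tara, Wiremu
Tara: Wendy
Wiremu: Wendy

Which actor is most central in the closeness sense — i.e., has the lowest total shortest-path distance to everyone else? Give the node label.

Farness (sum of distances to all others) for each node — Alice:10, Arjun:11, Cal:9, Esperanza:10, Tara:11, Wendy:6, Wiremu:11.
The smallest farness is 6, for Wendy, so Wendy has the highest closeness.

Wendy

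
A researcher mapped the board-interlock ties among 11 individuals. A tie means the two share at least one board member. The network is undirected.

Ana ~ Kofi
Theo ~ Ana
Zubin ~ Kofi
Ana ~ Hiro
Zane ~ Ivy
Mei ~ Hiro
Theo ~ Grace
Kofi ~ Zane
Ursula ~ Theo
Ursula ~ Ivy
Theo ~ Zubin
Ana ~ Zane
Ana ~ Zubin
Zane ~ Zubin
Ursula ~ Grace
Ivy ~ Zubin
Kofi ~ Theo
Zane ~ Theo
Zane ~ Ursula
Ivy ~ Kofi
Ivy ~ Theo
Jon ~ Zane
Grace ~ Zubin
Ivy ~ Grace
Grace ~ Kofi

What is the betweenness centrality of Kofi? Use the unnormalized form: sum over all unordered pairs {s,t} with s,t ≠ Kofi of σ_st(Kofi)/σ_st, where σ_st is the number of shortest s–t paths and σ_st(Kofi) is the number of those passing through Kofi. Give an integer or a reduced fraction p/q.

Pairs whose geodesics pass through Kofi — Mei–Grace: 1/3; Mei–Ivy: 1/4; Jon–Grace: 1/5; Hiro–Grace: 1/3; Hiro–Ivy: 1/4; Grace–Ana: 1/3; Grace–Zane: 1/5; Ana–Ivy: 1/4.
All other pairs contribute 0.
Summing the contributions gives betweenness(Kofi) = 43/20.

43/20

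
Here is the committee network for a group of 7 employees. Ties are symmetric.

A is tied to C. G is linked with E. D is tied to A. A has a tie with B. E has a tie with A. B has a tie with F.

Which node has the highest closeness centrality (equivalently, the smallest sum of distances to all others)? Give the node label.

Farness (sum of distances to all others) for each node — A:8, B:11, C:13, D:13, E:11, F:16, G:16.
The smallest farness is 8, for A, so A has the highest closeness.

A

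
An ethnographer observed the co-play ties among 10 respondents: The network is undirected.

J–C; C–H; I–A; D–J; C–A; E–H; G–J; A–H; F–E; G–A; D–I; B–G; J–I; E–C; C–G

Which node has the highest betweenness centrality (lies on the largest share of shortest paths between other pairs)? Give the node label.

C

Unnormalized betweenness of each node: A:16/3, B:0, C:79/6, D:0, E:8, F:0, G:25/3, H:5/3, I:11/6, J:23/3.
C has the largest value, 79/6, making it the main broker — the node through which the most shortest paths run.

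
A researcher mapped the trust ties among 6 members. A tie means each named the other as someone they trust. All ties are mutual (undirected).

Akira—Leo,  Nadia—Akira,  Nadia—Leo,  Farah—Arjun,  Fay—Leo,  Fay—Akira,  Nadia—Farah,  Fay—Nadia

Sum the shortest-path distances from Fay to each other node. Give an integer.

Distances from Fay: Akira:1, Arjun:3, Farah:2, Leo:1, Nadia:1.
Sum = 1 + 3 + 2 + 1 + 1 = 8.

8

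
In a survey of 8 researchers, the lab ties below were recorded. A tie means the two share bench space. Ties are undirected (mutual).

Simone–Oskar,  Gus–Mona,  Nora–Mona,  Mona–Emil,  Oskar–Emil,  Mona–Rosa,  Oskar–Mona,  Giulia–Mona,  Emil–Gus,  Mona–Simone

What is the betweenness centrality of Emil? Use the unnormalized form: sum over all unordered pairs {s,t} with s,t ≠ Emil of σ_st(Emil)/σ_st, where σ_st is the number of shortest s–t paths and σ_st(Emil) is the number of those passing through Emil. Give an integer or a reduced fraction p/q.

Pairs whose geodesics pass through Emil — Gus–Oskar: 1/2.
All other pairs contribute 0.
Summing the contributions gives betweenness(Emil) = 1/2.

1/2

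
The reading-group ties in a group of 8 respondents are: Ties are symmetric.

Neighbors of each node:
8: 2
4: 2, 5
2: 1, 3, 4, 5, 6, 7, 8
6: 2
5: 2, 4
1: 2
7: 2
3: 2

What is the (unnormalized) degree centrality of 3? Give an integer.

3 is directly tied to 2. That is 1 neighbor, so the degree of 3 is 1.

1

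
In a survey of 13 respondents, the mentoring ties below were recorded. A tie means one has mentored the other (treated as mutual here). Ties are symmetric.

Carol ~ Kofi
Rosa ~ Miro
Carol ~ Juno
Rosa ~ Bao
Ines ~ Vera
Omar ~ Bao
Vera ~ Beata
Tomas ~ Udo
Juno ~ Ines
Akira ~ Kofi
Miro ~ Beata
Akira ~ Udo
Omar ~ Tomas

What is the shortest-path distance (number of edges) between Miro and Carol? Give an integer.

5

One shortest route is Miro – Beata – Vera – Ines – Juno – Carol, which uses 5 edges, and at distance 4 from Miro we only reach {Juno, Tomas}, which does not include Carol. So d(Miro,Carol) = 5.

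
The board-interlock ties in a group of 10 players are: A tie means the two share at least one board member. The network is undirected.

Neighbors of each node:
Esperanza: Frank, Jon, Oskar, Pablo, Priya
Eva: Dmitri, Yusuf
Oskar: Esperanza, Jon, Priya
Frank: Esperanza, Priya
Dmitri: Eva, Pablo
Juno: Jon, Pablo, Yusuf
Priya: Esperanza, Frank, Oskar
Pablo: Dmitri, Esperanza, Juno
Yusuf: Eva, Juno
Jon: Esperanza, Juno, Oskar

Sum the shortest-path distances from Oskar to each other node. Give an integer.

Distances from Oskar: Dmitri:3, Esperanza:1, Eva:4, Frank:2, Jon:1, Juno:2, Pablo:2, Priya:1, Yusuf:3.
Sum = 3 + 1 + 4 + 2 + 1 + 2 + 2 + 1 + 3 = 19.

19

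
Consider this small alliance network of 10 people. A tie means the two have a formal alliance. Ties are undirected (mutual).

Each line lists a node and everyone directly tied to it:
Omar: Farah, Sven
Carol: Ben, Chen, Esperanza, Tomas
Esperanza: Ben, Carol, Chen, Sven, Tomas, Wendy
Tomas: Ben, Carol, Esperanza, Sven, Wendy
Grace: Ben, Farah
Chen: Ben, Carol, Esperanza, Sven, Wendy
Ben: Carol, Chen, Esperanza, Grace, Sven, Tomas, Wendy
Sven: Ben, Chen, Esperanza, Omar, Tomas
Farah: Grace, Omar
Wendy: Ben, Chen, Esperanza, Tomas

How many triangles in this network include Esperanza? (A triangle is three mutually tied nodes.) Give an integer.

11

Esperanza's neighbors: Ben, Carol, Chen, Sven, Tomas, and Wendy.
Neighbor pairs that are themselves tied: Esperanza–Ben–Carol; Esperanza–Ben–Chen; Esperanza–Ben–Sven; Esperanza–Ben–Tomas; Esperanza–Ben–Wendy; Esperanza–Carol–Chen; Esperanza–Carol–Tomas; Esperanza–Chen–Sven; Esperanza–Chen–Wendy; Esperanza–Sven–Tomas; Esperanza–Tomas–Wendy. Each forms one triangle with Esperanza, for 11 in total.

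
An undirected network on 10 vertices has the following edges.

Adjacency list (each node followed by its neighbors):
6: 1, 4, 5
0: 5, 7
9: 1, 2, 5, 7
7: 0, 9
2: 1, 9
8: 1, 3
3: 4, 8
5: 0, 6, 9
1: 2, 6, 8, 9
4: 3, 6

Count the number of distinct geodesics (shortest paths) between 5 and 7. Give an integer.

The shortest distance is 2. The length-2 paths are: 5–0–7; 5–9–7.
That gives 2 distinct shortest paths.

2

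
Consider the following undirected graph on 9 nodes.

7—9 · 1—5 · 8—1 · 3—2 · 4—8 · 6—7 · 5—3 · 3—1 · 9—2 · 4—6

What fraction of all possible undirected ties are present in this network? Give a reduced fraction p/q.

There are 10 edges and 9 nodes, so the maximum possible is C(9,2) = 36.
Density = 10/36 = 5/18.

5/18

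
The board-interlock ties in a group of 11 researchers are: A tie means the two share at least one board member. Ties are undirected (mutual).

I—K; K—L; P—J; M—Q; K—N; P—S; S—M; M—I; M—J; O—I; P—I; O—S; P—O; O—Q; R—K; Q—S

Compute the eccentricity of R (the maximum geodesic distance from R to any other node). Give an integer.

4

Distances from R: I:2, J:4, K:1, L:2, M:3, N:2, O:3, P:3, Q:4, S:4.
The largest is 4 (to J, S, and Q), so the eccentricity of R is 4.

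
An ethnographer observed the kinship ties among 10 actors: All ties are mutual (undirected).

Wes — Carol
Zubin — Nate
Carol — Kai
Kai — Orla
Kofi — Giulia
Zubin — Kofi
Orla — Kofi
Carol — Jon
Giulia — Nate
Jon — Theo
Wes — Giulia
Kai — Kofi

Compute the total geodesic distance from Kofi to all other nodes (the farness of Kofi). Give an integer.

Distances from Kofi: Carol:2, Giulia:1, Jon:3, Kai:1, Nate:2, Orla:1, Theo:4, Wes:2, Zubin:1.
Sum = 2 + 1 + 3 + 1 + 2 + 1 + 4 + 2 + 1 = 17.

17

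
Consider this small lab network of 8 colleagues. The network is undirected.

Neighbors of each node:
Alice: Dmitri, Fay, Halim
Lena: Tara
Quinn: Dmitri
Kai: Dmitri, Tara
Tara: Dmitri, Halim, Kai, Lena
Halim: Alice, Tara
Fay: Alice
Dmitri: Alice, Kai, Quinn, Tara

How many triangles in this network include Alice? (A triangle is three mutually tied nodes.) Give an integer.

0

Alice's neighbors are Dmitri, Fay, and Halim, but none of them are tied to each other, so no triangle contains Alice.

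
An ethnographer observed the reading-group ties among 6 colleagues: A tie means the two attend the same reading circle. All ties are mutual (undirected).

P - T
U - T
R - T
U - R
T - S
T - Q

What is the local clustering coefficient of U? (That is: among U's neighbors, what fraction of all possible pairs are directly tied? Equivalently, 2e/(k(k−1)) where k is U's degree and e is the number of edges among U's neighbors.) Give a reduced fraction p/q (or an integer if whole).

1

U's neighbors: R and T (k = 2).
Possible neighbor pairs: C(2,2) = 1. Edges among them: R–T → e = 1.
Clustering(U) = 1/1.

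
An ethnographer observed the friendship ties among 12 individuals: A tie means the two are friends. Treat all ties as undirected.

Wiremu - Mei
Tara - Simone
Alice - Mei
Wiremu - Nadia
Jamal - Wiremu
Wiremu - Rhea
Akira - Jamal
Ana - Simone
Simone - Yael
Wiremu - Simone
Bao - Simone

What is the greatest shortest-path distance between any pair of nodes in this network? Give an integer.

4

Eccentricity of each node (its greatest distance to any other): Akira:4, Alice:4, Ana:4, Bao:4, Jamal:3, Mei:3, Nadia:3, Rhea:3, Simone:3, Tara:4, Wiremu:2, Yael:4.
The maximum eccentricity is 4, realized for instance by the pair Tara–Alice via Tara – Simone – Wiremu – Mei – Alice. So the diameter is 4.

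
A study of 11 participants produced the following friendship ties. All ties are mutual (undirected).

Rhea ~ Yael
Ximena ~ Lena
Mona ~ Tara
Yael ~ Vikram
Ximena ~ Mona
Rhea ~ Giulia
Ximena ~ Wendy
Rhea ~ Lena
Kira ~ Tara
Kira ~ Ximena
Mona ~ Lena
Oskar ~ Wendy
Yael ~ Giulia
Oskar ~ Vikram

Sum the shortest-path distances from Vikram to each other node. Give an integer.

27

Distances from Vikram: Giulia:2, Kira:4, Lena:3, Mona:4, Oskar:1, Rhea:2, Tara:5, Wendy:2, Ximena:3, Yael:1.
Sum = 2 + 4 + 3 + 4 + 1 + 2 + 5 + 2 + 3 + 1 = 27.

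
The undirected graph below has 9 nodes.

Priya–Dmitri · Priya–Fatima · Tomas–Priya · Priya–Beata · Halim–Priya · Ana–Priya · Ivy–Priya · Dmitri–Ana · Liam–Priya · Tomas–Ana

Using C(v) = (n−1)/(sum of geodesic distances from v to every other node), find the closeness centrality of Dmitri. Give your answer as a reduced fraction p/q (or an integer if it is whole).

Distances from Dmitri: Ana:1, Beata:2, Fatima:2, Halim:2, Ivy:2, Liam:2, Priya:1, Tomas:2. Sum = 14.
n = 9, so closeness = 8/14 = 4/7.

4/7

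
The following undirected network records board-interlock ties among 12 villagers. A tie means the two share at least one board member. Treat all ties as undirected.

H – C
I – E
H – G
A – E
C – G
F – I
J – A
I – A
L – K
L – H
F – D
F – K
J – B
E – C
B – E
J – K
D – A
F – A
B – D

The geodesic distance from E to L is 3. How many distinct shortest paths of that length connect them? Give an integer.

The shortest distance is 3, and the only length-3 path is E–C–H–L. So there is exactly 1 shortest path.

1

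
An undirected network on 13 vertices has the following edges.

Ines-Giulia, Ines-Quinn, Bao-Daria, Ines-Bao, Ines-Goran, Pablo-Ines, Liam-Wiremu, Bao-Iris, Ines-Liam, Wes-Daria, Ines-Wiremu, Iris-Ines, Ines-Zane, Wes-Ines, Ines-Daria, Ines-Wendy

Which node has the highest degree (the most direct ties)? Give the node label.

Ines

Degrees — Bao:3, Daria:3, Giulia:1, Goran:1, Ines:12, Iris:2, Liam:2, Pablo:1, Quinn:1, Wendy:1, Wes:2, Wiremu:2, Zane:1.
The maximum is 12, attained only by Ines.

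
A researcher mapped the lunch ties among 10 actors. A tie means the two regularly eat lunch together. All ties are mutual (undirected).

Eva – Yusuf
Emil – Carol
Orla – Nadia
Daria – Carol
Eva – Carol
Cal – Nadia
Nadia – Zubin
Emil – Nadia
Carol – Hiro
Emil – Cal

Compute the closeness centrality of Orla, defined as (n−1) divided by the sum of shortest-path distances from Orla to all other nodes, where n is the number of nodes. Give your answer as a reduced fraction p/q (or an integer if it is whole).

1/3

Distances from Orla: Cal:2, Carol:3, Daria:4, Emil:2, Eva:4, Hiro:4, Nadia:1, Yusuf:5, Zubin:2. Sum = 27.
n = 10, so closeness = 9/27 = 1/3.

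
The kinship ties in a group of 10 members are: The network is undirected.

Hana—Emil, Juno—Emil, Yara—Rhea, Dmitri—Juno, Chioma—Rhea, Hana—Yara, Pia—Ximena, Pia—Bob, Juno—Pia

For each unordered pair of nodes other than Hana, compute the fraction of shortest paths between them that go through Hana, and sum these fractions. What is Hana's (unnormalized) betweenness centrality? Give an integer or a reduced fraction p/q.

Pairs whose geodesics pass through Hana — Pia–Yara: 1; Pia–Chioma: 1; Pia–Rhea: 1; Bob–Yara: 1; Bob–Chioma: 1; Bob–Rhea: 1; Yara–Juno: 1; Yara–Dmitri: 1; Yara–Ximena: 1; Yara–Emil: 1; Chioma–Juno: 1; Chioma–Dmitri: 1; Chioma–Ximena: 1; Chioma–Emil: 1 … (+4 more pairs).
All other pairs contribute 0.
Summing the contributions gives betweenness(Hana) = 18.

18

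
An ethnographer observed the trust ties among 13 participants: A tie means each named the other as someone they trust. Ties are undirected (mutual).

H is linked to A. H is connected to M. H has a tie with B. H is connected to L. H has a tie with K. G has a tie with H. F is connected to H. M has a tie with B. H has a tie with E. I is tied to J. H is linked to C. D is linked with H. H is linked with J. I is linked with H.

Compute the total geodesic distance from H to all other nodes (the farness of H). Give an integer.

Distances from H: A:1, B:1, C:1, D:1, E:1, F:1, G:1, I:1, J:1, K:1, L:1, M:1.
Sum = 1 + 1 + 1 + 1 + 1 + 1 + 1 + 1 + 1 + 1 + 1 + 1 = 12.

12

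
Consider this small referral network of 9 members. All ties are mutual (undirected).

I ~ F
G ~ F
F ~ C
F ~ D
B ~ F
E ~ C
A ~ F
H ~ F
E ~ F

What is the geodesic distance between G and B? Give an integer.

One shortest route is G – F – B, which uses 2 edges, and G and B are not directly tied, so nothing shorter exists. So d(G,B) = 2.

2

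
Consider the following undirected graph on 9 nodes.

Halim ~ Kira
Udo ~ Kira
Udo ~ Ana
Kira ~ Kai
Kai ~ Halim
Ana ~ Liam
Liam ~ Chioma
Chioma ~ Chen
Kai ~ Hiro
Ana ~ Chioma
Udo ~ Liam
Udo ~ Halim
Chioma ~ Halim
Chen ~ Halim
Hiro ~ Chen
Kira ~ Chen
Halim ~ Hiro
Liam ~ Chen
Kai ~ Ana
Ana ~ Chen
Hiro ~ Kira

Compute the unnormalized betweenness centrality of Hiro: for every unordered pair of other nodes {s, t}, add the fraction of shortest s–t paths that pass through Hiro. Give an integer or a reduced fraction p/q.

Pairs whose geodesics pass through Hiro — Chen–Kai: 1/4.
All other pairs contribute 0.
Summing the contributions gives betweenness(Hiro) = 1/4.

1/4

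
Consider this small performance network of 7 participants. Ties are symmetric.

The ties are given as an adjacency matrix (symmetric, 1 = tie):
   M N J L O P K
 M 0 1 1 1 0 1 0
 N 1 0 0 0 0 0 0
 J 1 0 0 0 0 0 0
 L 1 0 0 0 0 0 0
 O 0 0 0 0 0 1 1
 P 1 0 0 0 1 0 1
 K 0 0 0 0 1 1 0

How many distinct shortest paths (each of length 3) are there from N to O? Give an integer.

1

The shortest distance is 3, and the only length-3 path is N–M–P–O. So there is exactly 1 shortest path.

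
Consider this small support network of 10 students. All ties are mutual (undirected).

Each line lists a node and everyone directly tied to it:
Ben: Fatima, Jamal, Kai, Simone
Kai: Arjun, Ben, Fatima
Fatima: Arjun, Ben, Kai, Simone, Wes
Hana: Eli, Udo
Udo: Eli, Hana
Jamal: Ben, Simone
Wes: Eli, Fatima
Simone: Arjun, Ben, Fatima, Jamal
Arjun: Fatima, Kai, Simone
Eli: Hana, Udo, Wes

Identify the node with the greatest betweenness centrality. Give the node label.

Fatima

Unnormalized betweenness of each node: Arjun:1/3, Ben:23/6, Eli:14, Fatima:62/3, Hana:0, Jamal:0, Kai:1/3, Simone:23/6, Udo:0, Wes:18.
Fatima has the largest value, 62/3, making it the main broker — the node through which the most shortest paths run.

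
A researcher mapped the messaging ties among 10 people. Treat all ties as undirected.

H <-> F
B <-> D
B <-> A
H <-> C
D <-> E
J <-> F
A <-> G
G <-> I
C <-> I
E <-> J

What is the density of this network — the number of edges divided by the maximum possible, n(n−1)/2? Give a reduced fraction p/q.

2/9

There are 10 edges and 10 nodes, so the maximum possible is C(10,2) = 45.
Density = 10/45 = 2/9.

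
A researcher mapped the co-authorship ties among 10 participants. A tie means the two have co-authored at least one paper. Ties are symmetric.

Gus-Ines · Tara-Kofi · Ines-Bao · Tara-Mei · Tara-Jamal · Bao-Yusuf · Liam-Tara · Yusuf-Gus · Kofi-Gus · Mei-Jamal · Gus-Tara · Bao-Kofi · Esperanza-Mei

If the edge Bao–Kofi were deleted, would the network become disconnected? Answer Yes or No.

Even without that edge, Bao still reaches Kofi via Bao – Ines – Gus – Kofi, so the network stays connected. Not a bridge.

No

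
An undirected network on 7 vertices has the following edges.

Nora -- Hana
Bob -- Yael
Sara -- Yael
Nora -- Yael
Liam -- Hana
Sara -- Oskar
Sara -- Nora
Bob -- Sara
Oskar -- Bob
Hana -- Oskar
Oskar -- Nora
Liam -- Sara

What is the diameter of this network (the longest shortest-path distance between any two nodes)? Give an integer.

Eccentricity of each node (its greatest distance to any other): Bob:2, Hana:2, Liam:2, Nora:2, Oskar:2, Sara:2, Yael:2.
The maximum eccentricity is 2, realized for instance by the pair Bob–Nora via Bob – Sara – Nora. So the diameter is 2.

2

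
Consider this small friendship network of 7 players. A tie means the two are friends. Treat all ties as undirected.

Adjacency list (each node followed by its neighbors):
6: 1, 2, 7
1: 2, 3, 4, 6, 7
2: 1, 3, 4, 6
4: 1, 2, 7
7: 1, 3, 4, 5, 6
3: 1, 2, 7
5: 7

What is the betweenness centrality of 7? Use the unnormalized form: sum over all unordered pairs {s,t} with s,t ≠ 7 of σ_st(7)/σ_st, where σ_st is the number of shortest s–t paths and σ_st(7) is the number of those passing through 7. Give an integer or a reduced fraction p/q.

6

Pairs whose geodesics pass through 7 — 6–3: 1/3; 6–4: 1/3; 6–5: 1; 3–4: 1/3; 3–5: 1; 2–5: 4/4; 4–5: 1; 1–5: 1.
All other pairs contribute 0.
Summing the contributions gives betweenness(7) = 6.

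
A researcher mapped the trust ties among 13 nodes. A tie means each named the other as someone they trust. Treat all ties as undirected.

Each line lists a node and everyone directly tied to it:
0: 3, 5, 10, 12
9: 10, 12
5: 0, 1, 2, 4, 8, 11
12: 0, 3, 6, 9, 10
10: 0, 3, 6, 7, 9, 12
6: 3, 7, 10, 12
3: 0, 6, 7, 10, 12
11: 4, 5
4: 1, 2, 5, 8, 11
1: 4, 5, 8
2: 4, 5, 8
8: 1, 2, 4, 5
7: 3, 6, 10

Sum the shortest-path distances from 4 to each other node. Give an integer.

28

Distances from 4: 0:2, 1:1, 2:1, 3:3, 5:1, 6:4, 7:4, 8:1, 9:4, 10:3, 11:1, 12:3.
Sum = 2 + 1 + 1 + 3 + 1 + 4 + 4 + 1 + 4 + 3 + 1 + 3 = 28.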